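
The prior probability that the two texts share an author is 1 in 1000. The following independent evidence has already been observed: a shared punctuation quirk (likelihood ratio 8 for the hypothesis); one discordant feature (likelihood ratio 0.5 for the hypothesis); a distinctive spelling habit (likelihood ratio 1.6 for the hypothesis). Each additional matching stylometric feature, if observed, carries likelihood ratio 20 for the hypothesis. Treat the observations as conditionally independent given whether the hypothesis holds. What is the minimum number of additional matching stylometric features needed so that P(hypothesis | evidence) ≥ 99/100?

Prior odds = 0.001/0.999 = 1/999.
Combined Bayes factor of the evidence already in hand = 8 × 0.5 × 1.6 = 6.4.
Odds after that evidence = (1/999) × 6.4 = 32/4995.
Target odds = 0.99/0.01 = 99.
Need 20ⁿ ≥ 99 ÷ (32/4995) = 15453.28125.
20³ = 8000 falls short of 15453.28125 but 20⁴ = 160000 reaches it, so n = 4.

4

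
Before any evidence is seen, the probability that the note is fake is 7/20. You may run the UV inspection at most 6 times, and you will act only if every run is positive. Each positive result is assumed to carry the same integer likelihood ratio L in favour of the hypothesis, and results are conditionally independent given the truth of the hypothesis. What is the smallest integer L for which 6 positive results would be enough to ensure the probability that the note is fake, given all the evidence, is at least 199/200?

Prior odds = 0.35/0.65 = 7/13.
Target odds = 0.995/0.005 = 199.
Need L⁶ ≥ 199 ÷ (7/13) = 2587/7.
2⁶ = 64 < 2587/7 ≤ 729 = 3⁶, so L = 3.

3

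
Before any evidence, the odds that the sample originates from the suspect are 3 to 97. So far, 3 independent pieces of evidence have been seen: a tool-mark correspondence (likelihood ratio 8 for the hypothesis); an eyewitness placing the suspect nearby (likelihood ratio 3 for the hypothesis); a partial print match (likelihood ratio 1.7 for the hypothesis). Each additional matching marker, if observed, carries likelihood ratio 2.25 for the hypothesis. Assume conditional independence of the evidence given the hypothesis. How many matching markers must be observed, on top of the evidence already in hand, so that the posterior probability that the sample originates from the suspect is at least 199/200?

Prior odds = 3/97.
Combined Bayes factor of the evidence already in hand = 8 × 3 × 1.7 = 40.8.
Odds after that evidence = (3/97) × 40.8 = 612/485.
Target odds = 0.995/0.005 = 199.
Need 2.25ⁿ ≥ 199 ÷ (612/485) = 96515/612.
2.25⁶ = 531441/4096 falls short of 96515/612 but 2.25⁷ = 4782969/16384 reaches it, so n = 7.

7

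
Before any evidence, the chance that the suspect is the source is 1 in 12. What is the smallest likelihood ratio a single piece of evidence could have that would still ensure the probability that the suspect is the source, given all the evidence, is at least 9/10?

Prior odds = (1/12)/(11/12) = 1/11.
Target odds = 0.9/0.1 = 9.
Required Bayes factor = 9 ÷ (1/11) = 99.

99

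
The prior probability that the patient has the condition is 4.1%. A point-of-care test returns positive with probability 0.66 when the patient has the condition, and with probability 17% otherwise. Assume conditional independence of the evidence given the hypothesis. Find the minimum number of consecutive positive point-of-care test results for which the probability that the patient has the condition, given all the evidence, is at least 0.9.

Prior odds = 0.041/0.959 = 41/959.
Likelihood ratio of a positive result = 0.66/0.17 = 66/17.
Target posterior odds = 0.9/0.1 = 9.
Require (66/17)ⁿ ≥ 9 ÷ (41/959) = 8631/41.
(66/17)³ = 287496/4913 falls short of 8631/41 but (66/17)⁴ = 18974736/83521 reaches it, so n = 4.

4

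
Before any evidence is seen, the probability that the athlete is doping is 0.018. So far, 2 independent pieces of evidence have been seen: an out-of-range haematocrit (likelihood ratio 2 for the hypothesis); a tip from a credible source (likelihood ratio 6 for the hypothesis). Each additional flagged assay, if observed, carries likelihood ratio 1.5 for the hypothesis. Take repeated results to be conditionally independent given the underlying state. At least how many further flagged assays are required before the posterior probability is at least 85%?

9

Prior odds = 0.018/0.982 = 9/491.
Combined Bayes factor of the evidence already in hand = 2 × 6 = 12.
Odds after that evidence = (9/491) × 12 = 108/491.
Target odds = 0.85/0.15 = 17/3.
Need 1.5ⁿ ≥ 17/3 ÷ (108/491) = 8347/324.
1.5⁸ = 25.62890625 falls short of 8347/324 but 1.5⁹ = 19683/512 reaches it, so n = 9.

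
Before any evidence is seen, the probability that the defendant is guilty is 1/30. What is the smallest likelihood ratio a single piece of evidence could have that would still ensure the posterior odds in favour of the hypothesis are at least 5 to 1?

Prior odds = (1/30)/(29/30) = 1/29.
Target odds = 5.
Required Bayes factor = 5 ÷ (1/29) = 145.

145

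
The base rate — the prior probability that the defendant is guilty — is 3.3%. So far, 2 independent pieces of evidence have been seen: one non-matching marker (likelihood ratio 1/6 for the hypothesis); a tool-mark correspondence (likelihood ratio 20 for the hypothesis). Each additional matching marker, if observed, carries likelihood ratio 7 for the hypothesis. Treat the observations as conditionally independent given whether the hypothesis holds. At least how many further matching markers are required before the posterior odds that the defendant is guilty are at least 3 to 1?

2

Prior odds = 0.033/0.967 = 33/967.
Combined Bayes factor of the evidence already in hand = (1/6) × 20 = 10/3.
Odds after that evidence = (33/967) × 10/3 = 110/967.
Target odds = 3.
Need 7ⁿ ≥ 3 ÷ (110/967) = 2901/110.
7¹ = 7 falls short of 2901/110 but 7² = 49 reaches it, so n = 2.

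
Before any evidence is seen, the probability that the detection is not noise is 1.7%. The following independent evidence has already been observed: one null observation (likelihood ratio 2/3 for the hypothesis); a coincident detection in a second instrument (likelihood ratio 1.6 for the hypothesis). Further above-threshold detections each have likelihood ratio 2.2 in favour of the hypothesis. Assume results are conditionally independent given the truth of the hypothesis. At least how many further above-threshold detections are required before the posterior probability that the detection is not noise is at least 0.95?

9

Prior odds = 0.017/0.983 = 17/983.
Combined Bayes factor of the evidence already in hand = (2/3) × 1.6 = 16/15.
Odds after that evidence = (17/983) × 16/15 = 272/14745.
Target odds = 0.95/0.05 = 19.
Need 2.2ⁿ ≥ 19 ÷ (272/14745) = 280155/272.
2.2⁸ = 214358881/390625 falls short of 280155/272 but 2.2⁹ ≈1207.27 reaches it, so n = 9.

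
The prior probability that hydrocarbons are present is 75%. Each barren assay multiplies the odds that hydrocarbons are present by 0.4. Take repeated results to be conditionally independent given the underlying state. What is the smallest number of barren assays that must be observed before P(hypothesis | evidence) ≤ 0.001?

Prior odds: 0.75 ÷ 0.25 = 3.
Likelihood ratio per barren assay = 0.4.
Target posterior odds = 0.001/0.999 = 1/999.
Need 3 × 0.4ⁿ ≤ 1/999, i.e. 0.4ⁿ ≤ 1/2997.
0.4⁸ = 256/390625 is still above 1/2997 but 0.4⁹ = 512/1953125 is at or below it, so n = 9.

9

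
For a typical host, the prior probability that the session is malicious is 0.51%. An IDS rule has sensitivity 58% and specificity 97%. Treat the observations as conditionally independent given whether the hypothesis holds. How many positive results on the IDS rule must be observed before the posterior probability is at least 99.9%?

Prior odds = 0.0051/0.9949 = 51/9949.
False-positive rate = 1 − 0.97 = 0.03; likelihood ratio of a positive = 0.58/0.03 = 58/3.
Target odds: 0.999 ÷ 0.001 = 999.
Require (58/3)ⁿ ≥ 999 ÷ (51/9949) = 3313017/17.
(58/3)⁴ = 11316496/81 falls short of 3313017/17 but (58/3)⁵ = 656356768/243 reaches it, so n = 5.

5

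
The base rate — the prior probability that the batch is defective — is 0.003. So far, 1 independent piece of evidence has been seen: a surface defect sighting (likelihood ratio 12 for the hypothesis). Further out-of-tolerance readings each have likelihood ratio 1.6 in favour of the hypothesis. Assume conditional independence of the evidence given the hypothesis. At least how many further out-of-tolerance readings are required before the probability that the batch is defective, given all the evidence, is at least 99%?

17

Prior odds = 0.003/0.997 = 3/997.
Bayes factor of the evidence already in hand = 12.
Odds after that evidence = (3/997) × 12 = 36/997.
Target odds = 0.99/0.01 = 99.
Need 1.6ⁿ ≥ 99 ÷ (36/997) = 2741.75.
1.6¹⁶ ≈1844.67 falls short of 2741.75 but 1.6¹⁷ ≈2951.48 reaches it, so n = 17.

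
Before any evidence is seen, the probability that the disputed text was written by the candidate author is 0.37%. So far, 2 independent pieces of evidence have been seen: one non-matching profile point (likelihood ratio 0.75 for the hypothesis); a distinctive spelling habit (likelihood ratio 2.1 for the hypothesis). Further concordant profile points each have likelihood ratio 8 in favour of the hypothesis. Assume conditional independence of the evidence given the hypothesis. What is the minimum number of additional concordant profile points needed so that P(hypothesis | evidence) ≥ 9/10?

Prior odds = 0.0037/0.9963 = 37/9963.
Combined Bayes factor of the evidence already in hand = 0.75 × 2.1 = 1.575.
Odds after that evidence = (37/9963) × 1.575 = 259/44280.
Target odds = 0.9/0.1 = 9.
Need 8ⁿ ≥ 9 ÷ (259/44280) = 398520/259.
8³ = 512 falls short of 398520/259 but 8⁴ = 4096 reaches it, so n = 4.

4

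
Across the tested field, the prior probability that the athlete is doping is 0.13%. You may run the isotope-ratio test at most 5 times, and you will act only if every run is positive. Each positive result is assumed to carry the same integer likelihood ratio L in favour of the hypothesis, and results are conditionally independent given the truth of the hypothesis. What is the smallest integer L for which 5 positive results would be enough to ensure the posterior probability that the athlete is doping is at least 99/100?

Prior odds = 0.0013/0.9987 = 13/9987.
Target odds = 0.99/0.01 = 99.
Need L⁵ ≥ 99 ÷ (13/9987) = 988713/13.
9⁵ = 59049 < 988713/13 ≤ 100000 = 10⁵, so L = 10.

10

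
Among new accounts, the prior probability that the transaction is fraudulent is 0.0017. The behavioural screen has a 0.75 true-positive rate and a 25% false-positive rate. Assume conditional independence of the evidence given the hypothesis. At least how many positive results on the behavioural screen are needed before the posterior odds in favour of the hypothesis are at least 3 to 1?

7

Prior odds: 0.0017 ÷ 0.9983 = 17/9983.
Likelihood ratio of a positive result = 0.75/0.25 = 3.
Target odds = 3.
Need (17/9983) × 3ⁿ ≥ 3, i.e. 3ⁿ ≥ 29949/17.
3⁶ = 729 falls short of 29949/17 but 3⁷ = 2187 reaches it, so n = 7.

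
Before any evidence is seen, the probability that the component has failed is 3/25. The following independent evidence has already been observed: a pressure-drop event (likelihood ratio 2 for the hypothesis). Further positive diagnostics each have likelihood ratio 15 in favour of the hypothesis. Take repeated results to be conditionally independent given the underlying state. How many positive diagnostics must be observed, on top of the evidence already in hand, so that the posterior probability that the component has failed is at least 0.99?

Prior odds = 0.12/0.88 = 3/22.
Bayes factor of the evidence already in hand = 2.
Odds after that evidence = (3/22) × 2 = 3/11.
Target odds = 0.99/0.01 = 99.
Need 15ⁿ ≥ 99 ÷ (3/11) = 363.
15² = 225 falls short of 363 but 15³ = 3375 reaches it, so n = 3.

3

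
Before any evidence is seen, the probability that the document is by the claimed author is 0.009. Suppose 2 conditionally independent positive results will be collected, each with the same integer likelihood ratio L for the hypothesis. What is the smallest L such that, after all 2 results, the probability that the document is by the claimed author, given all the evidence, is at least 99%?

Prior odds = 0.009/0.991 = 9/991.
Target odds = 0.99/0.01 = 99.
Need L² ≥ 99 ÷ (9/991) = 10901.
104² = 10816 < 10901 ≤ 11025 = 105², so L = 105.

105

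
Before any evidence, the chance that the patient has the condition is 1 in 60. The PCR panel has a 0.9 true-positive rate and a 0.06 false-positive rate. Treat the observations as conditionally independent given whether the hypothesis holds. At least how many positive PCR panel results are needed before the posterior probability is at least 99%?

4

Prior odds = (1/60)/(59/60) = 1/59.
Likelihood ratio of a positive result = 0.9/0.06 = 15.
Target posterior odds = 0.99/0.01 = 99.
Require 15ⁿ ≥ 99 ÷ (1/59) = 5841.
15³ = 3375 falls short of 5841 but 15⁴ = 50625 reaches it, so n = 4.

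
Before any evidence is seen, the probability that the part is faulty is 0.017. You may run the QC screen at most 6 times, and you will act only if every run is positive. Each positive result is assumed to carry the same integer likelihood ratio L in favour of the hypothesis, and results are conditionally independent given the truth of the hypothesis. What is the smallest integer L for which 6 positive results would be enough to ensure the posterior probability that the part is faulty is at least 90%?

Prior odds = 0.017/0.983 = 17/983.
Target odds = 0.9/0.1 = 9.
Need L⁶ ≥ 9 ÷ (17/983) = 8847/17.
2⁶ = 64 < 8847/17 ≤ 729 = 3⁶, so L = 3.

3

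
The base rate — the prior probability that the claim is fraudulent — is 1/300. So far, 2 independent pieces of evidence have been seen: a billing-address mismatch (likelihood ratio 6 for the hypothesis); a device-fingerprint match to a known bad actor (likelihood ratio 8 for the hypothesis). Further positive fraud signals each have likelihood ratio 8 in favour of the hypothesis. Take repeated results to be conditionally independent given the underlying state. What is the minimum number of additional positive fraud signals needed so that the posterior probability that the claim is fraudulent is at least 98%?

Prior odds = (1/300)/(299/300) = 1/299.
Combined Bayes factor of the evidence already in hand = 6 × 8 = 48.
Odds after that evidence = (1/299) × 48 = 48/299.
Target odds = 0.98/0.02 = 49.
Need 8ⁿ ≥ 49 ÷ (48/299) = 14651/48.
8² = 64 falls short of 14651/48 but 8³ = 512 reaches it, so n = 3.

3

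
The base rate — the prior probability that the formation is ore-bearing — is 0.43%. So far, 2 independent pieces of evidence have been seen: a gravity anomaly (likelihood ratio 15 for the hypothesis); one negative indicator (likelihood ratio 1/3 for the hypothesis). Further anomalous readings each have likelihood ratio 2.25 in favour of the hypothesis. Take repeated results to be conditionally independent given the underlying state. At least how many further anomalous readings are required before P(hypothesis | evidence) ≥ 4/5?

Prior odds = 0.0043/0.9957 = 43/9957.
Combined Bayes factor of the evidence already in hand = 15 × (1/3) = 5.
Odds after that evidence = (43/9957) × 5 = 215/9957.
Target odds = 0.8/0.2 = 4.
Need 2.25ⁿ ≥ 4 ÷ (215/9957) = 39828/215.
2.25⁶ = 531441/4096 falls short of 39828/215 but 2.25⁷ = 4782969/16384 reaches it, so n = 7.

7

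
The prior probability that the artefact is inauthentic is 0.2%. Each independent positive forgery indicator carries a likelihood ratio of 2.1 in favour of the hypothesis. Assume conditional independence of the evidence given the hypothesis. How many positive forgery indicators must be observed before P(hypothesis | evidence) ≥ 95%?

13

Prior odds = 0.002/0.998 = 1/499.
Likelihood ratio per positive forgery indicator = 2.1.
Target posterior odds = 0.95/0.05 = 19.
Require 2.1ⁿ ≥ 19 ÷ (1/499) = 9481.
2.1¹² ≈7355.83 falls short of 9481 but 2.1¹³ ≈15447.2 reaches it, so n = 13.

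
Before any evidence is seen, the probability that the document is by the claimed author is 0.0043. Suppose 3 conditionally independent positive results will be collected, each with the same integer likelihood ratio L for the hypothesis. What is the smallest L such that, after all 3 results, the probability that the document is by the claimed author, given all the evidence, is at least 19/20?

17

Prior odds = 0.0043/0.9957 = 43/9957.
Target odds = 0.95/0.05 = 19.
Need L³ ≥ 19 ÷ (43/9957) = 189183/43.
16³ = 4096 < 189183/43 ≤ 4913 = 17³, so L = 17.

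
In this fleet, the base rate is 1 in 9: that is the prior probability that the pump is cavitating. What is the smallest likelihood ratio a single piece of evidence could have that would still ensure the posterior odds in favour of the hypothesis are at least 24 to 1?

192

Prior odds = (1/9)/(8/9) = 0.125.
Target odds = 24.
Required Bayes factor = 24 ÷ 0.125 = 192.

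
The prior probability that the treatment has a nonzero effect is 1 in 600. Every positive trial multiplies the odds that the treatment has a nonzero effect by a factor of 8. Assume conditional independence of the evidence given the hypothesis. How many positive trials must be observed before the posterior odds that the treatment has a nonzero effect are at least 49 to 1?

Prior odds = (1/600)/(599/600) = 1/599.
Likelihood ratio per positive trial = 8.
Target odds = 49.
Require 8ⁿ ≥ 49 ÷ (1/599) = 29351.
8⁴ = 4096 falls short of 29351 but 8⁵ = 32768 reaches it, so n = 5.

5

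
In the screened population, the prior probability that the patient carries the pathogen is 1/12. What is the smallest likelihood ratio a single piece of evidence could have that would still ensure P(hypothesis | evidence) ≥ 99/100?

1089

Prior odds = (1/12)/(11/12) = 1/11.
Target odds = 0.99/0.01 = 99.
Required Bayes factor = 99 ÷ (1/11) = 1089.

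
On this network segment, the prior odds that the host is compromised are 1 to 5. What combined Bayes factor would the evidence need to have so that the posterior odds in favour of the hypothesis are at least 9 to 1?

Prior odds = 0.2.
Target odds = 9.
Required Bayes factor = 9 ÷ 0.2 = 45.

45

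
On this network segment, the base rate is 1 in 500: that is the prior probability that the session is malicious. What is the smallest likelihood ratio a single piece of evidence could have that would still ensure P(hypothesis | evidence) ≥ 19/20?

9481

Prior odds = 0.002/0.998 = 1/499.
Target odds = 0.95/0.05 = 19.
Required Bayes factor = 19 ÷ (1/499) = 9481.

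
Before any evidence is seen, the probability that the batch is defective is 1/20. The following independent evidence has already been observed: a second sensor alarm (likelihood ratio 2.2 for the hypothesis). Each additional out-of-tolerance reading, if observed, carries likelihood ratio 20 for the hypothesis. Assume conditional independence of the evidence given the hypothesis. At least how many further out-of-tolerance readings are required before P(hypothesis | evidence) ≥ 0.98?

Prior odds = 0.05/0.95 = 1/19.
Bayes factor of the evidence already in hand = 2.2.
Odds after that evidence = (1/19) × 2.2 = 11/95.
Target odds = 0.98/0.02 = 49.
Need 20ⁿ ≥ 49 ÷ (11/95) = 4655/11.
20² = 400 falls short of 4655/11 but 20³ = 8000 reaches it, so n = 3.

3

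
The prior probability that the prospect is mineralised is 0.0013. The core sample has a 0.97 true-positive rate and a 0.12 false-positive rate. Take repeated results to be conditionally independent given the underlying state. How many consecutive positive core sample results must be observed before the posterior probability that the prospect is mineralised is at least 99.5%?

Prior odds = 0.0013/0.9987 = 13/9987.
Likelihood ratio of a positive result = 0.97/0.12 = 97/12.
Target posterior odds = 0.995/0.005 = 199.
Need (13/9987) × (97/12)ⁿ ≥ 199, i.e. (97/12)ⁿ ≥ 1987413/13.
(97/12)⁵ ≈34510.6 falls short of 1987413/13 but (97/12)⁶ ≈278961 reaches it, so n = 6.

6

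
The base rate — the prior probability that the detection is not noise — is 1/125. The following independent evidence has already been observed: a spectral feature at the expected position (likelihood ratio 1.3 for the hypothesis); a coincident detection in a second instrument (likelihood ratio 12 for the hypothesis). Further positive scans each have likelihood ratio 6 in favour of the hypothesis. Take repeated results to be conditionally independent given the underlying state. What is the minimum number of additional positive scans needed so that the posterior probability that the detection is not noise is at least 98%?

4

Prior odds = 0.008/0.992 = 1/124.
Combined Bayes factor of the evidence already in hand = 1.3 × 12 = 15.6.
Odds after that evidence = (1/124) × 15.6 = 39/310.
Target odds = 0.98/0.02 = 49.
Need 6ⁿ ≥ 49 ÷ (39/310) = 15190/39.
6³ = 216 falls short of 15190/39 but 6⁴ = 1296 reaches it, so n = 4.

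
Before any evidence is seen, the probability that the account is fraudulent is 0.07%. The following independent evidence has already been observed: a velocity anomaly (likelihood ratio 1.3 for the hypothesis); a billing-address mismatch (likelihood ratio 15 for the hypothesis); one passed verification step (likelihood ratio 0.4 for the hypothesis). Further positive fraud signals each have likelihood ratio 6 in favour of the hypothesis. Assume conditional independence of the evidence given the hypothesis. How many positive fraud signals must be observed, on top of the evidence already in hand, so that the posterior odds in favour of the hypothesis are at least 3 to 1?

4

Prior odds = 0.0007/0.9993 = 7/9993.
Combined Bayes factor of the evidence already in hand = 1.3 × 15 × 0.4 = 7.8.
Odds after that evidence = (7/9993) × 7.8 = 91/16655.
Target odds = 3.
Need 6ⁿ ≥ 3 ÷ (91/16655) = 49965/91.
6³ = 216 falls short of 49965/91 but 6⁴ = 1296 reaches it, so n = 4.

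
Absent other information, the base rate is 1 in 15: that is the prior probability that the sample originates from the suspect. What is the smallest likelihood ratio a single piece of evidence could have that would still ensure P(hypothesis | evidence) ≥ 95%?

266

Prior odds = (1/15)/(14/15) = 1/14.
Target odds = 0.95/0.05 = 19.
Required Bayes factor = 19 ÷ (1/14) = 266.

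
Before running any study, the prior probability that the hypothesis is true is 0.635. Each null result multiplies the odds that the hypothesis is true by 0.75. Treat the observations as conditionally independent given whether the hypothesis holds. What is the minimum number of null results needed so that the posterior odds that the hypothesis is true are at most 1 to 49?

Prior odds = 0.635/0.365 = 127/73.
Likelihood ratio per null result = 0.75.
Target odds = 1/49.
Require 0.75ⁿ ≤ 1/49 ÷ (127/73) = 73/6223.
0.75¹⁵ ≈0.0133635 is still above 73/6223 but 0.75¹⁶ ≈0.0100226 is at or below it, so n = 16.

16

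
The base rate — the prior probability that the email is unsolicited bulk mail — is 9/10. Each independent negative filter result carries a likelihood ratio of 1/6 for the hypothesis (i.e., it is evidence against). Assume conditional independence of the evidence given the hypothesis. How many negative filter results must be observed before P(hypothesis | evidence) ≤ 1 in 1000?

Prior odds = 0.9/0.1 = 9.
Likelihood ratio per negative filter result = 1/6.
Target odds: 0.001 ÷ 0.999 = 1/999.
Require (1/6)ⁿ ≤ 1/999 ÷ 9 = 1/8991.
(1/6)⁵ = 1/7776 is still above 1/8991 but (1/6)⁶ = 1/46656 is at or below it, so n = 6.

6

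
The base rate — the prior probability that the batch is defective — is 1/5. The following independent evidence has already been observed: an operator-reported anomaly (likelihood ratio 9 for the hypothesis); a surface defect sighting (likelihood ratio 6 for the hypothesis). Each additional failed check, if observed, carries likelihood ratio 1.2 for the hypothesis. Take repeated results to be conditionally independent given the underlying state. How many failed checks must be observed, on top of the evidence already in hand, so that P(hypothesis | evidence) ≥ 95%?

2

Prior odds = 0.2/0.8 = 0.25.
Combined Bayes factor of the evidence already in hand = 9 × 6 = 54.
Odds after that evidence = 0.25 × 54 = 13.5.
Target odds = 0.95/0.05 = 19.
Need 1.2ⁿ ≥ 19 ÷ 13.5 = 38/27.
1.2¹ = 1.2 falls short of 38/27 but 1.2² = 1.44 reaches it, so n = 2.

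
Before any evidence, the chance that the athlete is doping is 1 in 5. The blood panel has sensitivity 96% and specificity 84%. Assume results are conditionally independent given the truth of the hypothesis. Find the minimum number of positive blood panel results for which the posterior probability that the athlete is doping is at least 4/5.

2

Prior odds: 0.2 ÷ 0.8 = 0.25.
False-positive rate = 1 − 0.84 = 0.16; likelihood ratio of a positive = 0.96/0.16 = 6.
Target odds: 0.8 ÷ 0.2 = 4.
Require 6ⁿ ≥ 4 ÷ 0.25 = 16.
6¹ = 6 falls short of 16 but 6² = 36 reaches it, so n = 2.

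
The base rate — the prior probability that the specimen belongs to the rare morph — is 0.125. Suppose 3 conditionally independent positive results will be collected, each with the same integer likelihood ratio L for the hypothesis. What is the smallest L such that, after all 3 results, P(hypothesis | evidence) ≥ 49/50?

7

Prior odds = 0.125/0.875 = 1/7.
Target odds = 0.98/0.02 = 49.
Need L³ ≥ 49 ÷ (1/7) = 343.
6³ = 216 < 343 ≤ 343 = 7³, so L = 7.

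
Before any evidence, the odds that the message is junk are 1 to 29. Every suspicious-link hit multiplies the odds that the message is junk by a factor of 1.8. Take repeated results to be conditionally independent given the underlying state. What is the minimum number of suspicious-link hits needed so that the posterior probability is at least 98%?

13

Prior odds = 1/29.
Likelihood ratio per suspicious-link hit = 1.8.
Target posterior odds = 0.98/0.02 = 49.
Require 1.8ⁿ ≥ 49 ÷ (1/29) = 1421.
1.8¹² ≈1156.83 falls short of 1421 but 1.8¹³ ≈2082.3 reaches it, so n = 13.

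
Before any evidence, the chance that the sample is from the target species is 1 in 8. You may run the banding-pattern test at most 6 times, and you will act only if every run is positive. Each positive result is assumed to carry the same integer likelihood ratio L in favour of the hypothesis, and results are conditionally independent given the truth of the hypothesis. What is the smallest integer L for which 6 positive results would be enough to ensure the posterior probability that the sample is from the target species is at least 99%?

3

Prior odds = 0.125/0.875 = 1/7.
Target odds = 0.99/0.01 = 99.
Need L⁶ ≥ 99 ÷ (1/7) = 693.
2⁶ = 64 < 693 ≤ 729 = 3⁶, so L = 3.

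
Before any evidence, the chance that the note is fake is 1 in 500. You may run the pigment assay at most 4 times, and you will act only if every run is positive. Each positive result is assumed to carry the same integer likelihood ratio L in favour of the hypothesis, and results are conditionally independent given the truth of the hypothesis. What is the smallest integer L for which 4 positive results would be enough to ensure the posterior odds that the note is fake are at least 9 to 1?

Prior odds = 0.002/0.998 = 1/499.
Target odds = 9.
Need L⁴ ≥ 9 ÷ (1/499) = 4491.
8⁴ = 4096 < 4491 ≤ 6561 = 9⁴, so L = 9.

9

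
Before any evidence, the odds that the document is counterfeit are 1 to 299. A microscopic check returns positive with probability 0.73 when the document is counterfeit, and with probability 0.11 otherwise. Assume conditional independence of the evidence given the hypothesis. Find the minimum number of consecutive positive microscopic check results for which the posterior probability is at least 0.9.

Prior odds = 1/299.
Likelihood ratio of a positive result = 0.73/0.11 = 73/11.
Target odds: 0.9 ÷ 0.1 = 9.
Need (1/299) × (73/11)ⁿ ≥ 9, i.e. (73/11)ⁿ ≥ 2691.
(73/11)⁴ = 28398241/14641 falls short of 2691 but (73/11)⁵ ≈12872.1 reaches it, so n = 5.

5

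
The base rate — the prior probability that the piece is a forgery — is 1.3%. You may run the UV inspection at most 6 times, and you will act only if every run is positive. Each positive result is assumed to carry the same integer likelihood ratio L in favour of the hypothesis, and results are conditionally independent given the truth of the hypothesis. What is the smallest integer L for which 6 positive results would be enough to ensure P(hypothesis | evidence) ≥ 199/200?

Prior odds = 0.013/0.987 = 13/987.
Target odds = 0.995/0.005 = 199.
Need L⁶ ≥ 199 ÷ (13/987) = 196413/13.
4⁶ = 4096 < 196413/13 ≤ 15625 = 5⁶, so L = 5.

5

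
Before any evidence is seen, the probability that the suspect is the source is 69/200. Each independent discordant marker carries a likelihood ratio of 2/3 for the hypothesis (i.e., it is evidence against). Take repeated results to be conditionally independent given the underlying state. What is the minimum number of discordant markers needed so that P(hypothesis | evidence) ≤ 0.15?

Prior odds: 0.345 ÷ 0.655 = 69/131.
Likelihood ratio per discordant marker = 2/3.
Target posterior odds = 0.15/0.85 = 3/17.
Need (69/131) × (2/3)ⁿ ≤ 3/17, i.e. (2/3)ⁿ ≤ 131/391.
(2/3)² = 4/9 is still above 131/391 but (2/3)³ = 8/27 is at or below it, so n = 3.

3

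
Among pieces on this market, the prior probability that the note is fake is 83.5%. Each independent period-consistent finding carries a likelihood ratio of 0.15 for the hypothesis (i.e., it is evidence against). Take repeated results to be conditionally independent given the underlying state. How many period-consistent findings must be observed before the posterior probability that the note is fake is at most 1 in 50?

Prior odds: 0.835 ÷ 0.165 = 167/33.
Likelihood ratio per period-consistent finding = 0.15.
Target posterior odds = 0.02/0.98 = 1/49.
Need (167/33) × 0.15ⁿ ≤ 1/49, i.e. 0.15ⁿ ≤ 33/8183.
0.15² = 0.0225 is still above 33/8183 but 0.15³ = 0.003375 is at or below it, so n = 3.

3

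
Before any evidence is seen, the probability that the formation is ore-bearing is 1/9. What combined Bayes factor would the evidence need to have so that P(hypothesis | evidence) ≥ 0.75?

Prior odds = (1/9)/(8/9) = 0.125.
Target odds = 0.75/0.25 = 3.
Required Bayes factor = 3 ÷ 0.125 = 24.

24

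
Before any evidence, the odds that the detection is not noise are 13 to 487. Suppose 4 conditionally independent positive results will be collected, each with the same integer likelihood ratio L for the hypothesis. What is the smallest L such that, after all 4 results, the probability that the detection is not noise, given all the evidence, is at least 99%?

Prior odds = 13/487.
Target odds = 0.99/0.01 = 99.
Need L⁴ ≥ 99 ÷ (13/487) = 48213/13.
7⁴ = 2401 < 48213/13 ≤ 4096 = 8⁴, so L = 8.

8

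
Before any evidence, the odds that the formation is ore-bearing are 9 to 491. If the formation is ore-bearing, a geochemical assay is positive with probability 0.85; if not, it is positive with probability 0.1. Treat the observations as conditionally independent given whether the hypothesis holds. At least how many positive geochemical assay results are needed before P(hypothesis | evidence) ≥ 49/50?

Prior odds = 9/491.
Likelihood ratio of a positive = 0.85/0.1 = 8.5.
Target posterior odds = 0.98/0.02 = 49.
Require 8.5ⁿ ≥ 49 ÷ (9/491) = 24059/9.
8.5³ = 614.125 falls short of 24059/9 but 8.5⁴ = 5220.0625 reaches it, so n = 4.

4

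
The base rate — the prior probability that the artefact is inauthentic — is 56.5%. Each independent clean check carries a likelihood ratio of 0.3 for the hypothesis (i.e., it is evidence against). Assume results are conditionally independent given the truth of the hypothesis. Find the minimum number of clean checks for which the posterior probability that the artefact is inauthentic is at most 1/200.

5

Prior odds = 0.565/0.435 = 113/87.
Likelihood ratio per clean check = 0.3.
Target posterior odds = 0.005/0.995 = 1/199.
Need (113/87) × 0.3ⁿ ≤ 1/199, i.e. 0.3ⁿ ≤ 87/22487.
0.3⁴ = 0.0081 is still above 87/22487 but 0.3⁵ = 243/100000 is at or below it, so n = 5.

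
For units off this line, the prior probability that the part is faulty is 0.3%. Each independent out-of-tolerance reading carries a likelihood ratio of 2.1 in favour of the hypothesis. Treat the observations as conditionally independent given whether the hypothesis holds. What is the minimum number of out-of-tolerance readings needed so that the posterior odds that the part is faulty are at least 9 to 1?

Prior odds = 0.003/0.997 = 3/997.
Likelihood ratio per out-of-tolerance reading = 2.1.
Target odds = 9.
Need (3/997) × 2.1ⁿ ≥ 9, i.e. 2.1ⁿ ≥ 2991.
2.1¹⁰ ≈1667.99 falls short of 2991 but 2.1¹¹ ≈3502.78 reaches it, so n = 11.

11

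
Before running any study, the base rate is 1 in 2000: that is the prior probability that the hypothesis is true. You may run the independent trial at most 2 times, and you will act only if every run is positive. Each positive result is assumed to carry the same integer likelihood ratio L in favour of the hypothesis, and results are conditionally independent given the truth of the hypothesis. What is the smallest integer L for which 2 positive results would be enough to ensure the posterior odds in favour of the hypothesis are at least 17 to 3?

107

Prior odds = 0.0005/0.9995 = 1/1999.
Target odds = 17/3.
Need L² ≥ 17/3 ÷ (1/1999) = 33983/3.
106² = 11236 < 33983/3 ≤ 11449 = 107², so L = 107.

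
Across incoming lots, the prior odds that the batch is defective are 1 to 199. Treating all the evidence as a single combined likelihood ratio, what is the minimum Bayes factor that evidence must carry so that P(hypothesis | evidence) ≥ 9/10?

Prior odds = 1/199.
Target odds = 0.9/0.1 = 9.
Required Bayes factor = 9 ÷ (1/199) = 1791.

1791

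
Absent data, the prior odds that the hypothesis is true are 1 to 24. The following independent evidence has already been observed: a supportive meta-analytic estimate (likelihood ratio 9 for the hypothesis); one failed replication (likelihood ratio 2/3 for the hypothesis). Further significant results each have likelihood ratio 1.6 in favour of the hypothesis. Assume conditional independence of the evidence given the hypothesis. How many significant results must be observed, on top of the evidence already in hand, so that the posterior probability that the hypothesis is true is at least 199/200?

15

Prior odds = 1/24.
Combined Bayes factor of the evidence already in hand = 9 × (2/3) = 6.
Odds after that evidence = (1/24) × 6 = 0.25.
Target odds = 0.995/0.005 = 199.
Need 1.6ⁿ ≥ 199 ÷ 0.25 = 796.
1.6¹⁴ ≈720.576 falls short of 796 but 1.6¹⁵ ≈1152.92 reaches it, so n = 15.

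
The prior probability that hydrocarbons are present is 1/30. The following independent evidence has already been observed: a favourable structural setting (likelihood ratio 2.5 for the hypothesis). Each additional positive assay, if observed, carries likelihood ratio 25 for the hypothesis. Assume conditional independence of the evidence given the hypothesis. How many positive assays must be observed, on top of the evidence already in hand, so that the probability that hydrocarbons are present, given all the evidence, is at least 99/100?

Prior odds = (1/30)/(29/30) = 1/29.
Bayes factor of the evidence already in hand = 2.5.
Odds after that evidence = (1/29) × 2.5 = 5/58.
Target odds = 0.99/0.01 = 99.
Need 25ⁿ ≥ 99 ÷ (5/58) = 1148.4.
25² = 625 falls short of 1148.4 but 25³ = 15625 reaches it, so n = 3.

3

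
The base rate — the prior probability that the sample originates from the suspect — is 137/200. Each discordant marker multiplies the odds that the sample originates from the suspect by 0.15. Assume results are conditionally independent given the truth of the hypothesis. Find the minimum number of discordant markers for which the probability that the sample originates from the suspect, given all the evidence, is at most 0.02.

3

Prior odds = 0.685/0.315 = 137/63.
Likelihood ratio per discordant marker = 0.15.
Target odds: 0.02 ÷ 0.98 = 1/49.
Need (137/63) × 0.15ⁿ ≤ 1/49, i.e. 0.15ⁿ ≤ 9/959.
0.15² = 0.0225 is still above 9/959 but 0.15³ = 0.003375 is at or below it, so n = 3.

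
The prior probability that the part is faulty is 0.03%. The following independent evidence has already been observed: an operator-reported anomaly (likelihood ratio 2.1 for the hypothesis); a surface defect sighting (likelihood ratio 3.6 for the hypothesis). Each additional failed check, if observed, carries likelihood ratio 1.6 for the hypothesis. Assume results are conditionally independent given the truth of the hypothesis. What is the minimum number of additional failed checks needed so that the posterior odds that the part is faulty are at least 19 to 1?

20

Prior odds = 0.0003/0.9997 = 3/9997.
Combined Bayes factor of the evidence already in hand = 2.1 × 3.6 = 7.56.
Odds after that evidence = (3/9997) × 7.56 = 567/249925.
Target odds = 19.
Need 1.6ⁿ ≥ 19 ÷ (567/249925) = 4748575/567.
1.6¹⁹ ≈7555.79 falls short of 4748575/567 but 1.6²⁰ ≈12089.3 reaches it, so n = 20.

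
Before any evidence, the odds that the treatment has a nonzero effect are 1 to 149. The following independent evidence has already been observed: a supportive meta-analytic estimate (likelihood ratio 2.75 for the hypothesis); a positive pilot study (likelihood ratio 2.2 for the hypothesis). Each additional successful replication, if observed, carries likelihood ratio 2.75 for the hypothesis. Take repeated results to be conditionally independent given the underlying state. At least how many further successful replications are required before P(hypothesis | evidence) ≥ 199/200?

Prior odds = 1/149.
Combined Bayes factor of the evidence already in hand = 2.75 × 2.2 = 6.05.
Odds after that evidence = (1/149) × 6.05 = 121/2980.
Target odds = 0.995/0.005 = 199.
Need 2.75ⁿ ≥ 199 ÷ (121/2980) = 593020/121.
2.75⁸ = 214358881/65536 falls short of 593020/121 but 2.75⁹ ≈8994.86 reaches it, so n = 9.

9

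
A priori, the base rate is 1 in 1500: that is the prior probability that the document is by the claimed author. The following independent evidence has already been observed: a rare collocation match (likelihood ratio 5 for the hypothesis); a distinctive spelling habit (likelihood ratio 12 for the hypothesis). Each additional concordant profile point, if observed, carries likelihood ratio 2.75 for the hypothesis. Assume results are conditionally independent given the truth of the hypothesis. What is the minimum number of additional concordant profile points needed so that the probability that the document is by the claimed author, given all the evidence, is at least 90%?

6

Prior odds = (1/1500)/(1499/1500) = 1/1499.
Combined Bayes factor of the evidence already in hand = 5 × 12 = 60.
Odds after that evidence = (1/1499) × 60 = 60/1499.
Target odds = 0.9/0.1 = 9.
Need 2.75ⁿ ≥ 9 ÷ (60/1499) = 224.85.
2.75⁵ = 161051/1024 falls short of 224.85 but 2.75⁶ = 1771561/4096 reaches it, so n = 6.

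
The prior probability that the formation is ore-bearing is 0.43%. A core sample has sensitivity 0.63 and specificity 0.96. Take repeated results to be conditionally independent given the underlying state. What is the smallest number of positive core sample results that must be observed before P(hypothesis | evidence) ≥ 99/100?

4

Prior odds: 0.0043 ÷ 0.9957 = 43/9957.
False-positive rate = 1 − 0.96 = 0.04; likelihood ratio of a positive = 0.63/0.04 = 15.75.
Target posterior odds = 0.99/0.01 = 99.
Need (43/9957) × 15.75ⁿ ≥ 99, i.e. 15.75ⁿ ≥ 985743/43.
15.75³ = 3906.984375 falls short of 985743/43 but 15.75⁴ = 15752961/256 reaches it, so n = 4.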